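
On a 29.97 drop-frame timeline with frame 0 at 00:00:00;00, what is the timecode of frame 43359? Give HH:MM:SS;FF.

00:24:06;23

Ten DF minutes hold 17982 frames, so frame 43359 lies in block 2 (frames 35964–53945) with 7395 frames into that block.
The block's first minute is 1800 frames and the rest 1798 each; 7395 frames reaches minute 4, so 2 × 18 + 4 × 2 = 44 labels have been skipped so far.
Adding those back, label number 43359 + 44 = 43403 at 30 labels/s is 1446 s + 23 f = 0 h 24 min 6 s frame 23, i.e. 00:24:06;23.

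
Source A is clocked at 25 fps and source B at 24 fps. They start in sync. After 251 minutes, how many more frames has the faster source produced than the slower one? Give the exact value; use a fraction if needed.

15060 frames

251 min = 15060 s.
A emits 25 × 15060 = 376500 frames; B emits 24 × 15060 = 361440.
Difference = 15060 frames; B is behind A.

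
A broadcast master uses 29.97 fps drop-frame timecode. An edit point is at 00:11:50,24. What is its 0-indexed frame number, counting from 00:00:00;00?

Complete 10-minute blocks: 1, each 17982 frames → 17982.
Remaining 1 whole minute in the current block: 1800 + 0 × 1798 = 1800 frames.
Within the current minute: 50 × 30 + 24 − 2 = 1522 (labels ;00/;01 skipped at this minute). Total = 17982 + 1800 + 1522 = 21304.

21304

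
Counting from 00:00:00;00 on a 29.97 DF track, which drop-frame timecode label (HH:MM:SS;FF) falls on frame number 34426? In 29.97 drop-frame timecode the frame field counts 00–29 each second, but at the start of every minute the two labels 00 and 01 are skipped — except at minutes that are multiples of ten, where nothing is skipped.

Each 10-minute DF block holds 10 × 60 × 30 − 9 × 2 = 17982 frames. 34426 ÷ 17982 → 1 full block, remainder 16444.
Within the partial block the first minute is 1800 frames and each further minute 1798, so 9 further minute boundaries passed. Total skipped labels = 18 × 1 + 2 × 9 = 36.
Non-drop label index = 34426 + 36 = 34462; at 30 labels/s that is 00:19:08:22, i.e. DF 00:19:08;22.

00:19:08;22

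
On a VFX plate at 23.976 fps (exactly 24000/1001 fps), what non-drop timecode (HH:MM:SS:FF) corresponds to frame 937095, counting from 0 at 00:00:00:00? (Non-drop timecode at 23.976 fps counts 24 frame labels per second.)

937095 ÷ 24 = 39045 full seconds, remainder 15 frames.
39045 s = 10 h 50 min 45 s.
Timecode: 10:50:45:15.

10:50:45:15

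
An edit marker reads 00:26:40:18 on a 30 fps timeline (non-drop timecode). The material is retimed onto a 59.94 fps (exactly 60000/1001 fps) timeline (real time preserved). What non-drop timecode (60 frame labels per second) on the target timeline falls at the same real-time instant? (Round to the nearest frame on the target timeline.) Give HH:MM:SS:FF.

00:26:39:00

Source frame index: (0×3600 + 26×60 + 40) × 30 + 18 = 48018.
Real time: 48018 / (30) = 8003/5 s.
Target frame: (8003/5) × (60000/1001) = 96036000/1001 ≈ 95940.060 → 95940.
At 60 labels/s: frame 95940 → 00:26:39:00.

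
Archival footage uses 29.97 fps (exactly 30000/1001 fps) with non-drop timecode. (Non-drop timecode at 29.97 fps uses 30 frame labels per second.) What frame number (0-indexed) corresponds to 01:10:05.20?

frame 126170

Total seconds to the label: (1 × 3600 + 10 × 60 + 5) = 4205.
Frame index = 4205 × 30 + 20 = 126170.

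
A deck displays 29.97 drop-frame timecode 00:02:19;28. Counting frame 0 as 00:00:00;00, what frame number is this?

4194

Complete 10-minute blocks: 0, each 17982 frames → 0.
Remaining 2 whole minutes in the current block: 1800 + 1 × 1798 = 3598 frames.
Within the current minute: 19 × 30 + 28 − 2 = 596 (labels ;00/;01 skipped at this minute). Total = 0 + 3598 + 596 = 4194.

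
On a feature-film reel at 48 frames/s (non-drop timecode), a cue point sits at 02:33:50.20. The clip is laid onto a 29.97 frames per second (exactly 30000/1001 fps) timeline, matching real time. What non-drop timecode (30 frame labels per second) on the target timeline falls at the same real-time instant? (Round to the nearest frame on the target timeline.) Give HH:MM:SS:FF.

02:33:41:06

Source frame index: (2×3600 + 33×60 + 50) × 48 + 20 = 443060.
Real time: 443060 / (48) = 110765/12 s.
Target frame: (110765/12) × (30000/1001) = 276912500/1001 ≈ 276635.864 → 276636.
At 30 labels/s: frame 276636 → 02:33:41:06.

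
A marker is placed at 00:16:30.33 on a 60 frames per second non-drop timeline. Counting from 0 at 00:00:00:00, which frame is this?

frame 59433

Total seconds to the label: (0 × 3600 + 16 × 60 + 30) = 990.
Frame index = 990 × 60 + 33 = 59433.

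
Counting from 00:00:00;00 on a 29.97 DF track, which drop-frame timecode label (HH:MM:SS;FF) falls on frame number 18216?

Ten DF minutes hold 17982 frames, so frame 18216 lies in block 1 (frames 17982–35963) with 234 frames into that block.
The block's first minute is 1800 frames and the rest 1798 each; 234 frames reaches minute 0, so 1 × 18 + 0 × 2 = 18 labels have been skipped so far.
Adding those back, label number 18216 + 18 = 18234 at 30 labels/s is 607 s + 24 f = 0 h 10 min 7 s frame 24, i.e. 00:10:07;24.

00:10:07;24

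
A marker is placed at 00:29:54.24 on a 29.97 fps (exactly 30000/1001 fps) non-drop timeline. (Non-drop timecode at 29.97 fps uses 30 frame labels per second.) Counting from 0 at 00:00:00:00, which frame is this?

Total seconds to the label: (0 × 3600 + 29 × 60 + 54) = 1794.
Frame index = 1794 × 30 + 24 = 53844.

frame 53844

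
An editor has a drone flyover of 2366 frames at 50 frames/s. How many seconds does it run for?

Running time = 2366 / (50) = 47.32 s.

47.32 seconds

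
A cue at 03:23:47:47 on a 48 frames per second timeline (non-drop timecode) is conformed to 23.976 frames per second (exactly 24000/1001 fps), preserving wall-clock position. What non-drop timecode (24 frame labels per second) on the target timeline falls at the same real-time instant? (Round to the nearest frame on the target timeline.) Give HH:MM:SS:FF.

Source frame index: (3×3600 + 23×60 + 47) × 48 + 47 = 586943.
Real time: 586943 / (48) = 586943/48 s.
Target frame: (586943/48) × (24000/1001) = 41924500/143 ≈ 293178.322 → 293178.
At 24 labels/s: frame 293178 → 03:23:35:18.

03:23:35:18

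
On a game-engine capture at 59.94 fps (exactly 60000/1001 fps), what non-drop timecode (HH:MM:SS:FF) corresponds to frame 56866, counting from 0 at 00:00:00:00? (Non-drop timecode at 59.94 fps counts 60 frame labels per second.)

00:15:47:46

56866 ÷ 60 = 947 full seconds, remainder 46 frames.
947 s = 0 h 15 min 47 s.
Timecode: 00:15:47:46.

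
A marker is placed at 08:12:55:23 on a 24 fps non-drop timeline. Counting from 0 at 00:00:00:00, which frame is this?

Total seconds to the label: (8 × 3600 + 12 × 60 + 55) = 29575.
Frame index = 29575 × 24 + 23 = 709823.

709823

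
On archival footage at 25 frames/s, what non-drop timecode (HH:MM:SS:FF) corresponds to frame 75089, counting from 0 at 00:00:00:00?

00:50:03:14

75089 ÷ 25 = 3003 full seconds, remainder 14 frames.
3003 s = 0 h 50 min 3 s.
Timecode: 00:50:03:14.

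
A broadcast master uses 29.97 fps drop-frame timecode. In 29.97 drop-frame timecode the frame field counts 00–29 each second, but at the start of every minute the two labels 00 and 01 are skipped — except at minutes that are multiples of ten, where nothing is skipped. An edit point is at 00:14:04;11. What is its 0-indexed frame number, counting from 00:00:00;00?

As if non-drop at 30 labels/s: (0 × 3600 + 14 × 60 + 4) × 30 + 11 = 25331.
Minute boundaries passed: 14; those not divisible by 10: 14 − 1 = 13; dropped labels = 2 × 13 = 26.
Actual frame index = 25331 − 26 = 25305.

25305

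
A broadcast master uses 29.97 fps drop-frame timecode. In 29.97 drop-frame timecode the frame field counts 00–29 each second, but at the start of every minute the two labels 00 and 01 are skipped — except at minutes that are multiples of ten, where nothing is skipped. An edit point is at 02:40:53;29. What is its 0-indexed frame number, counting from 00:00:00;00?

Complete 10-minute blocks: 16, each 17982 frames → 287712.
Remaining 0 whole minutes in the current block: 0 frames.
Within the current minute: 53 × 30 + 29 = 1619. Total = 287712 + 0 + 1619 = 289331.

289331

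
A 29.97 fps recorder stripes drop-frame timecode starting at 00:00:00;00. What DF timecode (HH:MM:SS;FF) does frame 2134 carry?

00:01:11;06

Each 10-minute DF block holds 10 × 60 × 30 − 9 × 2 = 17982 frames. 2134 ÷ 17982 → 0 full blocks, remainder 2134.
Within the partial block the first minute is 1800 frames and each further minute 1798, so 1 further minute boundary passed. Total skipped labels = 18 × 0 + 2 × 1 = 2.
Non-drop label index = 2134 + 2 = 2136; at 30 labels/s that is 00:01:11:06, i.e. DF 00:01:11;06.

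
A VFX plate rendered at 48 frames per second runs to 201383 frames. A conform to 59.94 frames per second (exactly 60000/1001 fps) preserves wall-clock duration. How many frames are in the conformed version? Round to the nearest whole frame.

Frames at target rate = 201383 × (60000/1001) / (48) = 2766250/11 ≈ 251477.273.
Nearest whole frame: 251477.

251477 frames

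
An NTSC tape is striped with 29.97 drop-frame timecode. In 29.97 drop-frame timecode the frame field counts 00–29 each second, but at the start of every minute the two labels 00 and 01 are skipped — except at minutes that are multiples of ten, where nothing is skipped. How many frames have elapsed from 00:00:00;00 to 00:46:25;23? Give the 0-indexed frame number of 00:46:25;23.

83489

Complete 10-minute blocks: 4, each 17982 frames → 71928.
Remaining 6 whole minutes in the current block: 1800 + 5 × 1798 = 10790 frames.
Within the current minute: 25 × 30 + 23 − 2 = 771 (labels ;00/;01 skipped at this minute). Total = 71928 + 10790 + 771 = 83489.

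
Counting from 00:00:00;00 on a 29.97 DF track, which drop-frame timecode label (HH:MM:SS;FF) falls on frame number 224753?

02:04:59;07

Ten DF minutes hold 17982 frames, so frame 224753 lies in block 12 (frames 215784–233765) with 8969 frames into that block.
The block's first minute is 1800 frames and the rest 1798 each; 8969 frames reaches minute 4, so 12 × 18 + 4 × 2 = 224 labels have been skipped so far.
Adding those back, label number 224753 + 224 = 224977 at 30 labels/s is 7499 s + 7 f = 2 h 4 min 59 s frame 7, i.e. 02:04:59;07.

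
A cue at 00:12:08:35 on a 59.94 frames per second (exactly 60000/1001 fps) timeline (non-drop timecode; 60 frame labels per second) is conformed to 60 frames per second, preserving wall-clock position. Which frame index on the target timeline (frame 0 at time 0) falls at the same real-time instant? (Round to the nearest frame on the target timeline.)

frame 43759

Source frame index: (0×3600 + 12×60 + 8) × 60 + 35 = 43715.
Real time: 43715 / (60000/1001) = 8751743/12000 s.
Target frame: (8751743/12000) × (60) = 8751743/200 ≈ 43758.715 → 43759.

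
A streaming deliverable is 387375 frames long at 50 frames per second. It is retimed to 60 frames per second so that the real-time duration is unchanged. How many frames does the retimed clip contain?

464850 frames

Target frames = source frames × (target rate / source rate) = 387375 × (60)/(50) = 387375 × 6/5 = 464850.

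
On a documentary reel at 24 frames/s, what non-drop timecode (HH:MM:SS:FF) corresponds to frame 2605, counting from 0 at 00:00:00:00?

2605 ÷ 24 = 108 full seconds, remainder 13 frames.
108 s = 0 h 1 min 48 s.
Timecode: 00:01:48:13.

00:01:48:13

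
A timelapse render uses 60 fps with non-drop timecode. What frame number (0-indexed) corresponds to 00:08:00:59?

frame 28859

Total seconds to the label: (0 × 3600 + 8 × 60 + 0) = 480.
Frame index = 480 × 60 + 59 = 28859.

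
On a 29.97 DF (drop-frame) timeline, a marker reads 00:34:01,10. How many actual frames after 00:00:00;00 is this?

As if non-drop at 30 labels/s: (0 × 3600 + 34 × 60 + 1) × 30 + 10 = 61240.
Minute boundaries passed: 34; those not divisible by 10: 34 − 3 = 31; dropped labels = 2 × 31 = 62.
Actual frame index = 61240 − 62 = 61178.

61178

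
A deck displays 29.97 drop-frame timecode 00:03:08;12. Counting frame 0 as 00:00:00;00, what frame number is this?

5646

Complete 10-minute blocks: 0, each 17982 frames → 0.
Remaining 3 whole minutes in the current block: 1800 + 2 × 1798 = 5396 frames.
Within the current minute: 8 × 30 + 12 − 2 = 250 (labels ;00/;01 skipped at this minute). Total = 0 + 5396 + 250 = 5646.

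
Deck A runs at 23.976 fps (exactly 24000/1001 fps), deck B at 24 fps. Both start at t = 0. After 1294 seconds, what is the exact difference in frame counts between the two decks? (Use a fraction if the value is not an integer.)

A emits 24000/1001 × 1294 = 31056000/1001 frames; B emits 24 × 1294 = 31056.
Difference = 31056/1001 frames (≈ 31.0250); B is ahead of A.

31056/1001 frames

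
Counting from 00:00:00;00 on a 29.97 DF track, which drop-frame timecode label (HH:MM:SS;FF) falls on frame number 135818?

Ten DF minutes hold 17982 frames, so frame 135818 lies in block 7 (frames 125874–143855) with 9944 frames into that block.
The block's first minute is 1800 frames and the rest 1798 each; 9944 frames reaches minute 5, so 7 × 18 + 5 × 2 = 136 labels have been skipped so far.
Adding those back, label number 135818 + 136 = 135954 at 30 labels/s is 4531 s + 24 f = 1 h 15 min 31 s frame 24, i.e. 01:15:31;24.

01:15:31;24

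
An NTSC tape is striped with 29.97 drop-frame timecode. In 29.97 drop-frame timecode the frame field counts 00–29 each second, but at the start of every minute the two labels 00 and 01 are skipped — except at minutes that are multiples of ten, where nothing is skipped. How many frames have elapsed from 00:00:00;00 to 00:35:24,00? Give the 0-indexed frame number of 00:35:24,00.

Complete 10-minute blocks: 3, each 17982 frames → 53946.
Remaining 5 whole minutes in the current block: 1800 + 4 × 1798 = 8992 frames.
Within the current minute: 24 × 30 + 0 − 2 = 718 (labels ;00/;01 skipped at this minute). Total = 53946 + 8992 + 718 = 63656.

63656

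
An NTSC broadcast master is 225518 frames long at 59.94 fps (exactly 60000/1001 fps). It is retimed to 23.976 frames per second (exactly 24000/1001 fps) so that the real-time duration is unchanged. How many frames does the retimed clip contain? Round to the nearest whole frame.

90207 frames

Frames at target rate = 225518 × (24000/1001) / (60000/1001) = 451036/5 ≈ 90207.200.
Nearest whole frame: 90207.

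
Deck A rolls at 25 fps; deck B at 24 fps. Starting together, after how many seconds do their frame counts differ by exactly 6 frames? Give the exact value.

6 seconds

The gap grows by |24 − 25| = 1 frame per second.
Time for a 6-frame gap: 6 ÷ (1) = 6 s.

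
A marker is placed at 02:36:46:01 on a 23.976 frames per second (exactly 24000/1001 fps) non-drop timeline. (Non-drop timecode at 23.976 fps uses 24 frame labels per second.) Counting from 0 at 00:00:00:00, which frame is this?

frame 225745

Total seconds to the label: (2 × 3600 + 36 × 60 + 46) = 9406.
Frame index = 9406 × 24 + 1 = 225745.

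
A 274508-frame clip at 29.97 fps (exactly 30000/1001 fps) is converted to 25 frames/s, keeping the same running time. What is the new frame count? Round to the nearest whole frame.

Frames at target rate = 274508 × (25) / (30000/1001) = 68695627/300 ≈ 228985.423.
Nearest whole frame: 228985.

228985 frames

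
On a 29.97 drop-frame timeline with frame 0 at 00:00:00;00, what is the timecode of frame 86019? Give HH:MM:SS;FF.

00:47:50;05

Each 10-minute DF block holds 10 × 60 × 30 − 9 × 2 = 17982 frames. 86019 ÷ 17982 → 4 full blocks, remainder 14091.
Within the partial block the first minute is 1800 frames and each further minute 1798, so 7 further minute boundaries passed. Total skipped labels = 18 × 4 + 2 × 7 = 86.
Non-drop label index = 86019 + 86 = 86105; at 30 labels/s that is 00:47:50:05, i.e. DF 00:47:50;05.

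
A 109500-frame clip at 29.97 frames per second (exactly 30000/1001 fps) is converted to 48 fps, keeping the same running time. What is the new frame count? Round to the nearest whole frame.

175375 frames

Frames at target rate = 109500 × (48) / (30000/1001) = 876876/5 ≈ 175375.200.
Nearest whole frame: 175375.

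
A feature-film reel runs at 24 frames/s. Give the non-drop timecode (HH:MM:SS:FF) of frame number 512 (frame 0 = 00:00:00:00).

512 ÷ 24 = 21 full seconds, remainder 8 frames.
21 s = 0 h 0 min 21 s.
Timecode: 00:00:21:08.

00:00:21:08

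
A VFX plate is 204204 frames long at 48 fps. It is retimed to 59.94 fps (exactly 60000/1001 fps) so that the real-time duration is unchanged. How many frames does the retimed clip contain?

255000 frames

Target frames = source frames × (target rate / source rate) = 204204 × (60000/1001)/(48) = 204204 × 1250/1001 = 255000.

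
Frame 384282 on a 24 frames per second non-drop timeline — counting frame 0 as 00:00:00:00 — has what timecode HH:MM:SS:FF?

04:26:51:18

384282 ÷ 24 = 16011 full seconds, remainder 18 frames.
16011 s = 4 h 26 min 51 s.
Timecode: 04:26:51:18.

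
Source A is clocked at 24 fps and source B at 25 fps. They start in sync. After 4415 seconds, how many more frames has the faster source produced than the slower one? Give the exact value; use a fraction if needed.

A emits 24 × 4415 = 105960 frames; B emits 25 × 4415 = 110375.
Difference = 4415 frames; B is ahead of A.

4415 frames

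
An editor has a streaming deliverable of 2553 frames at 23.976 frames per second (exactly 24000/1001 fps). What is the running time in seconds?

Running time = 2553 / (24000/1001) = 106.481375 s.

106.481375 seconds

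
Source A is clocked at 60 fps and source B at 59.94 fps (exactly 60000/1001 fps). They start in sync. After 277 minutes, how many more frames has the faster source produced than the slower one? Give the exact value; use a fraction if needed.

997200/1001 frames

277 min = 16620 s.
A emits 60 × 16620 = 997200 frames; B emits 60000/1001 × 16620 = 997200000/1001.
Difference = 997200/1001 frames (≈ 996.2038); B is behind A.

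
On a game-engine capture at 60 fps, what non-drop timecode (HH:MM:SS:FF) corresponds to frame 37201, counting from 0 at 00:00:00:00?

37201 ÷ 60 = 620 full seconds, remainder 1 frame.
620 s = 0 h 10 min 20 s.
Timecode: 00:10:20:01.

00:10:20:01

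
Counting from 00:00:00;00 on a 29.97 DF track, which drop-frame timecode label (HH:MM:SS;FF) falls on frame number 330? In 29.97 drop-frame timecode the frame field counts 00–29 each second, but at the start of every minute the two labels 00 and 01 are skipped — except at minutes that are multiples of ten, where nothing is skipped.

Each 10-minute DF block holds 10 × 60 × 30 − 9 × 2 = 17982 frames. 330 ÷ 17982 → 0 full blocks, remainder 330.
Within the partial block the first minute is 1800 frames and each further minute 1798, so 0 further minute boundaries passed. Total skipped labels = 18 × 0 + 2 × 0 = 0.
Non-drop label index = 330 + 0 = 330; at 30 labels/s that is 00:00:11:00, i.e. DF 00:00:11;00.

00:00:11;00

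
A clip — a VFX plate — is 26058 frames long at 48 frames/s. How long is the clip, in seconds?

Running time = 26058 / (48) = 542.875 s.

542.875 seconds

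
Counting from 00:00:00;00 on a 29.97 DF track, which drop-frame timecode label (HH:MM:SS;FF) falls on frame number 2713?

00:01:30;15

Ten DF minutes hold 17982 frames, so frame 2713 lies in block 0 (frames 0–17981) with 2713 frames into that block.
The block's first minute is 1800 frames and the rest 1798 each; 2713 frames reaches minute 1, so 0 × 18 + 1 × 2 = 2 labels have been skipped so far.
Adding those back, label number 2713 + 2 = 2715 at 30 labels/s is 90 s + 15 f = 0 h 1 min 30 s frame 15, i.e. 00:01:30;15.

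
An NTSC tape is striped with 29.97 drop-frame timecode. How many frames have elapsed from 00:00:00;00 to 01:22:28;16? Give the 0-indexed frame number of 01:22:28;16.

As if non-drop at 30 labels/s: (1 × 3600 + 22 × 60 + 28) × 30 + 16 = 148456.
Minute boundaries passed: 82; those not divisible by 10: 82 − 8 = 74; dropped labels = 2 × 74 = 148.
Actual frame index = 148456 − 148 = 148308.

148308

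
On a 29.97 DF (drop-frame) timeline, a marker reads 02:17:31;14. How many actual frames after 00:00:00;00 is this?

As if non-drop at 30 labels/s: (2 × 3600 + 17 × 60 + 31) × 30 + 14 = 247544.
Minute boundaries passed: 137; those not divisible by 10: 137 − 13 = 124; dropped labels = 2 × 124 = 248.
Actual frame index = 247544 − 248 = 247296.

247296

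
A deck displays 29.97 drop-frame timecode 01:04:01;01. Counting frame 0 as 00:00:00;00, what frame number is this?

115115

Complete 10-minute blocks: 6, each 17982 frames → 107892.
Remaining 4 whole minutes in the current block: 1800 + 3 × 1798 = 7194 frames.
Within the current minute: 1 × 30 + 1 − 2 = 29 (labels ;00/;01 skipped at this minute). Total = 107892 + 7194 + 29 = 115115.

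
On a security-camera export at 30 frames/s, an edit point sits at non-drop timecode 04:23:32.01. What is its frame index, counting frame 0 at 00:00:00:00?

Total seconds to the label: (4 × 3600 + 23 × 60 + 32) = 15812.
Frame index = 15812 × 30 + 1 = 474361.

474361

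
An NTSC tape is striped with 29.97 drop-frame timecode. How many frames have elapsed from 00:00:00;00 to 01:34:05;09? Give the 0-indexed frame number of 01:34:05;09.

Complete 10-minute blocks: 9, each 17982 frames → 161838.
Remaining 4 whole minutes in the current block: 1800 + 3 × 1798 = 7194 frames.
Within the current minute: 5 × 30 + 9 − 2 = 157 (labels ;00/;01 skipped at this minute). Total = 161838 + 7194 + 157 = 169189.

169189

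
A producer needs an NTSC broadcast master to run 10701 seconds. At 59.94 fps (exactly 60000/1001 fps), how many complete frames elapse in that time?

641418 frames

Frames = 10701 × 60000/1001 = 642060000/1001 ≈ 641418.5814.
Complete frames: 641418.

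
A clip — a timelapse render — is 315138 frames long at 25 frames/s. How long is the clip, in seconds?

Running time = 315138 / (25) = 12605.52 s.

12605.52 seconds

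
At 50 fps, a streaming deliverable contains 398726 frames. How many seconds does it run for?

7974.52 seconds

Running time = 398726 / (50) = 7974.52 s.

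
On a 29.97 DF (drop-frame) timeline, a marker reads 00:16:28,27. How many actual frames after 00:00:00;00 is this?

29637

Complete 10-minute blocks: 1, each 17982 frames → 17982.
Remaining 6 whole minutes in the current block: 1800 + 5 × 1798 = 10790 frames.
Within the current minute: 28 × 30 + 27 − 2 = 865 (labels ;00/;01 skipped at this minute). Total = 17982 + 10790 + 865 = 29637.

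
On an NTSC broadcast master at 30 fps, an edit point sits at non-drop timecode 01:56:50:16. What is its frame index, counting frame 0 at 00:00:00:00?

Total seconds to the label: (1 × 3600 + 56 × 60 + 50) = 7010.
Frame index = 7010 × 30 + 16 = 210316.

frame 210316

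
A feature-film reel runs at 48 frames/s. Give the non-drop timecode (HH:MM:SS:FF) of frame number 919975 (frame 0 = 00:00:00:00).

919975 ÷ 48 = 19166 full seconds, remainder 7 frames.
19166 s = 5 h 19 min 26 s.
Timecode: 05:19:26:07.

05:19:26:07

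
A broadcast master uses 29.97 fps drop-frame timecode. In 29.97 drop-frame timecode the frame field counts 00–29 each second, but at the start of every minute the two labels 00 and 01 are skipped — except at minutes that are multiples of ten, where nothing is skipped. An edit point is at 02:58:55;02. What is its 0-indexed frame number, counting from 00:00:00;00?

As if non-drop at 30 labels/s: (2 × 3600 + 58 × 60 + 55) × 30 + 2 = 322052.
Minute boundaries passed: 178; those not divisible by 10: 178 − 17 = 161; dropped labels = 2 × 161 = 322.
Actual frame index = 322052 − 322 = 321730.

321730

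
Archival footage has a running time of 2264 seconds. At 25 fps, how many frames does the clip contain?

56600 frames

Frames = 2264 × 25 = 56600.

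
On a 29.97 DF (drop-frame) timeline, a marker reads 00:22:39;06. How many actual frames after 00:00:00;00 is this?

40736

As if non-drop at 30 labels/s: (0 × 3600 + 22 × 60 + 39) × 30 + 6 = 40776.
Minute boundaries passed: 22; those not divisible by 10: 22 − 2 = 20; dropped labels = 2 × 20 = 40.
Actual frame index = 40776 − 40 = 40736.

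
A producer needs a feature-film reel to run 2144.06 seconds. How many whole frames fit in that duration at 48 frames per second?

102914 frames

Frames = 2144.06 × 48 = 2572872/25 ≈ 102914.8800.
Complete frames: 102914.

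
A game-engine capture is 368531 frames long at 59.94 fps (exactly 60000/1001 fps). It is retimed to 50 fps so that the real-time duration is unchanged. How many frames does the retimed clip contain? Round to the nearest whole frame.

307416 frames

Frames at target rate = 368531 × (50) / (60000/1001) = 368899531/1200 ≈ 307416.276.
Nearest whole frame: 307416.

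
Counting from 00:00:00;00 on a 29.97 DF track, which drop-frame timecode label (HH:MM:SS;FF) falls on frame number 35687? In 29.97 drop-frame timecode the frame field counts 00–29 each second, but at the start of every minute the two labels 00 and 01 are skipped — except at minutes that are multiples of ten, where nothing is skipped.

Ten DF minutes hold 17982 frames, so frame 35687 lies in block 1 (frames 17982–35963) with 17705 frames into that block.
The block's first minute is 1800 frames and the rest 1798 each; 17705 frames reaches minute 9, so 1 × 18 + 9 × 2 = 36 labels have been skipped so far.
Adding those back, label number 35687 + 36 = 35723 at 30 labels/s is 1190 s + 23 f = 0 h 19 min 50 s frame 23, i.e. 00:19:50;23.

00:19:50;23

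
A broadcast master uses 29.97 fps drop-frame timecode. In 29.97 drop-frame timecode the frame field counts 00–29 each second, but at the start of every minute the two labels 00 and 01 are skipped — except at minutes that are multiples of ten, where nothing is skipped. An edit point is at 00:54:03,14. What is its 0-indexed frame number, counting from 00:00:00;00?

As if non-drop at 30 labels/s: (0 × 3600 + 54 × 60 + 3) × 30 + 14 = 97304.
Minute boundaries passed: 54; those not divisible by 10: 54 − 5 = 49; dropped labels = 2 × 49 = 98.
Actual frame index = 97304 − 98 = 97206.

97206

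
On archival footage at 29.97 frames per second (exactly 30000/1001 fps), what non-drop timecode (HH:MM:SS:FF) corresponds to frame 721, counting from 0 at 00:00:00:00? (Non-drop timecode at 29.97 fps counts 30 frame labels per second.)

721 ÷ 30 = 24 full seconds, remainder 1 frame.
24 s = 0 h 0 min 24 s.
Timecode: 00:00:24:01.

00:00:24:01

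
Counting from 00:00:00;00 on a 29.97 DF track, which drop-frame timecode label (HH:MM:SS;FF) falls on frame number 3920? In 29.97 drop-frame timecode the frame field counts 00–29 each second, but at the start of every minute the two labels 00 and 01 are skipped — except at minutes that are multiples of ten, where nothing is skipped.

00:02:10;24

Ten DF minutes hold 17982 frames, so frame 3920 lies in block 0 (frames 0–17981) with 3920 frames into that block.
The block's first minute is 1800 frames and the rest 1798 each; 3920 frames reaches minute 2, so 0 × 18 + 2 × 2 = 4 labels have been skipped so far.
Adding those back, label number 3920 + 4 = 3924 at 30 labels/s is 130 s + 24 f = 0 h 2 min 10 s frame 24, i.e. 00:02:10;24.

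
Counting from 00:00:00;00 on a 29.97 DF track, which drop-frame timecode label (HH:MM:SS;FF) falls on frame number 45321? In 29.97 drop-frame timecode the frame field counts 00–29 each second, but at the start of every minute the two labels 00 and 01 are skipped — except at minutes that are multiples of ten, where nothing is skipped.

Each 10-minute DF block holds 10 × 60 × 30 − 9 × 2 = 17982 frames. 45321 ÷ 17982 → 2 full blocks, remainder 9357.
Within the partial block the first minute is 1800 frames and each further minute 1798, so 5 further minute boundaries passed. Total skipped labels = 18 × 2 + 2 × 5 = 46.
Non-drop label index = 45321 + 46 = 45367; at 30 labels/s that is 00:25:12:07, i.e. DF 00:25:12;07.

00:25:12;07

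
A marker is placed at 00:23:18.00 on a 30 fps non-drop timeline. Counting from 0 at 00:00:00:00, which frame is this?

41940

Total seconds to the label: (0 × 3600 + 23 × 60 + 18) = 1398.
Frame index = 1398 × 30 + 0 = 41940.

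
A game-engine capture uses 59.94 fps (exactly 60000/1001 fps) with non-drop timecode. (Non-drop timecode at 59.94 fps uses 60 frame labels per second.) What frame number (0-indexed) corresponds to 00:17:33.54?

frame 63234

Total seconds to the label: (0 × 3600 + 17 × 60 + 33) = 1053.
Frame index = 1053 × 60 + 54 = 63234.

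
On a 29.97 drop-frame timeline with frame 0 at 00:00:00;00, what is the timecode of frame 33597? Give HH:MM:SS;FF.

00:18:41;01

Ten DF minutes hold 17982 frames, so frame 33597 lies in block 1 (frames 17982–35963) with 15615 frames into that block.
The block's first minute is 1800 frames and the rest 1798 each; 15615 frames reaches minute 8, so 1 × 18 + 8 × 2 = 34 labels have been skipped so far.
Adding those back, label number 33597 + 34 = 33631 at 30 labels/s is 1121 s + 1 f = 0 h 18 min 41 s frame 1, i.e. 00:18:41;01.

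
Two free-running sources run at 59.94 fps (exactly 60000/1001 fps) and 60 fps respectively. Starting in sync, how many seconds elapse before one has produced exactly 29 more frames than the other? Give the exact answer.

The gap grows by |60 − 60000/1001| = 60/1001 frames per second.
Time for a 29-frame gap: 29 ÷ (60/1001) = 29029/60 s.

29029/60 seconds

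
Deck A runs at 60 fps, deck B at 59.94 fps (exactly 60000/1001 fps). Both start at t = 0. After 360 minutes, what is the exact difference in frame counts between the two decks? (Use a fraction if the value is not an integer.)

360 min = 21600 s.
A emits 60 × 21600 = 1296000 frames; B emits 60000/1001 × 21600 = 1296000000/1001.
Difference = 1296000/1001 frames (≈ 1294.7053); B is behind A.

1296000/1001 frames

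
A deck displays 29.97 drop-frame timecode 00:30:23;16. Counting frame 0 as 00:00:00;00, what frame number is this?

54652

Complete 10-minute blocks: 3, each 17982 frames → 53946.
Remaining 0 whole minutes in the current block: 0 frames.
Within the current minute: 23 × 30 + 16 = 706. Total = 53946 + 0 + 706 = 54652.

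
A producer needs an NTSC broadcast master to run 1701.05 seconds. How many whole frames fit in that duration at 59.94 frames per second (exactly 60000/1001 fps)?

101961 frames

Frames = 1701.05 × 60000/1001 = 7851000/77 ≈ 101961.0390.
Complete frames: 101961.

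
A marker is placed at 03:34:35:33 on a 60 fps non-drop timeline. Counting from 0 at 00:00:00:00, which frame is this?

Total seconds to the label: (3 × 3600 + 34 × 60 + 35) = 12875.
Frame index = 12875 × 60 + 33 = 772533.

frame 772533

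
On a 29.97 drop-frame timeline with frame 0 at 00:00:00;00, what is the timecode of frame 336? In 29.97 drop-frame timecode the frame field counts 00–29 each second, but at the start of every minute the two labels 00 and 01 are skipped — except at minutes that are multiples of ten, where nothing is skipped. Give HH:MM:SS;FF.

Each 10-minute DF block holds 10 × 60 × 30 − 9 × 2 = 17982 frames. 336 ÷ 17982 → 0 full blocks, remainder 336.
Within the partial block the first minute is 1800 frames and each further minute 1798, so 0 further minute boundaries passed. Total skipped labels = 18 × 0 + 2 × 0 = 0.
Non-drop label index = 336 + 0 = 336; at 30 labels/s that is 00:00:11:06, i.e. DF 00:00:11;06.

00:00:11;06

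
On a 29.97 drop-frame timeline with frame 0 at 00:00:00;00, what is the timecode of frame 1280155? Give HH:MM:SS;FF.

11:51:54;15

Ten DF minutes hold 17982 frames, so frame 1280155 lies in block 71 (frames 1276722–1294703) with 3433 frames into that block.
The block's first minute is 1800 frames and the rest 1798 each; 3433 frames reaches minute 1, so 71 × 18 + 1 × 2 = 1280 labels have been skipped so far.
Adding those back, label number 1280155 + 1280 = 1281435 at 30 labels/s is 42714 s + 15 f = 11 h 51 min 54 s frame 15, i.e. 11:51:54;15.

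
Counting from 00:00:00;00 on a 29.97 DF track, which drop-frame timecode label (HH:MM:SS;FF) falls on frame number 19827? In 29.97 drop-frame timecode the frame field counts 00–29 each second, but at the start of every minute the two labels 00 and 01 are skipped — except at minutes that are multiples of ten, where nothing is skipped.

Ten DF minutes hold 17982 frames, so frame 19827 lies in block 1 (frames 17982–35963) with 1845 frames into that block.
The block's first minute is 1800 frames and the rest 1798 each; 1845 frames reaches minute 1, so 1 × 18 + 1 × 2 = 20 labels have been skipped so far.
Adding those back, label number 19827 + 20 = 19847 at 30 labels/s is 661 s + 17 f = 0 h 11 min 1 s frame 17, i.e. 00:11:01;17.

00:11:01;17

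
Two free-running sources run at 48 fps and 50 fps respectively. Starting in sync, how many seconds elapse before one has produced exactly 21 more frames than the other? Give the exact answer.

10.5 seconds

The gap grows by |50 − 48| = 2 frames per second.
Time for a 21-frame gap: 21 ÷ (2) = 10.5 s.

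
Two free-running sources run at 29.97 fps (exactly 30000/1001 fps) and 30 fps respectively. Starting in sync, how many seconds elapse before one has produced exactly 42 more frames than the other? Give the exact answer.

1401.4 seconds

The gap grows by |30 − 30000/1001| = 30/1001 frames per second.
Time for a 42-frame gap: 42 ÷ (30/1001) = 1401.4 s.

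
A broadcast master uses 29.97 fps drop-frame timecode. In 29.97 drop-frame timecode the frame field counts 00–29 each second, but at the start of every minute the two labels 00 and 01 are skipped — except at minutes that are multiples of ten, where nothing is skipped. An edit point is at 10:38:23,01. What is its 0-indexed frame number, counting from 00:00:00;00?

As if non-drop at 30 labels/s: (10 × 3600 + 38 × 60 + 23) × 30 + 1 = 1149091.
Minute boundaries passed: 638; those not divisible by 10: 638 − 63 = 575; dropped labels = 2 × 575 = 1150.
Actual frame index = 1149091 − 1150 = 1147941.

1147941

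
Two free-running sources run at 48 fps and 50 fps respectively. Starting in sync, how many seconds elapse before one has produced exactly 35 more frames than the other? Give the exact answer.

17.5 seconds

The gap grows by |50 − 48| = 2 frames per second.
Time for a 35-frame gap: 35 ÷ (2) = 17.5 s.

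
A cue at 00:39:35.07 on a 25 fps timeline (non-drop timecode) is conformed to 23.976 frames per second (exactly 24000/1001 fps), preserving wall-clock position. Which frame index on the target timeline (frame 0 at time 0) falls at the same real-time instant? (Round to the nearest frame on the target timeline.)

frame 56950

Source frame index: (0×3600 + 39×60 + 35) × 25 + 7 = 59382.
Real time: 59382 / (25) = 59382/25 s.
Target frame: (59382/25) × (24000/1001) = 57006720/1001 ≈ 56949.770 → 56950.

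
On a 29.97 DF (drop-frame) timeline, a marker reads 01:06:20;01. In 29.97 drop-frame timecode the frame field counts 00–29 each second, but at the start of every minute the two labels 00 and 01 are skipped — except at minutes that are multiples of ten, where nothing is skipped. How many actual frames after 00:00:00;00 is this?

119281

Complete 10-minute blocks: 6, each 17982 frames → 107892.
Remaining 6 whole minutes in the current block: 1800 + 5 × 1798 = 10790 frames.
Within the current minute: 20 × 30 + 1 − 2 = 599 (labels ;00/;01 skipped at this minute). Total = 107892 + 10790 + 599 = 119281.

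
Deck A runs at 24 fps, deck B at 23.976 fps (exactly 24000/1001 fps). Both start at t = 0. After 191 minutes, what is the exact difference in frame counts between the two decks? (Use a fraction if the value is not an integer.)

275040/1001 frames

191 min = 11460 s.
A emits 24 × 11460 = 275040 frames; B emits 24000/1001 × 11460 = 275040000/1001.
Difference = 275040/1001 frames (≈ 274.7652); B is behind A.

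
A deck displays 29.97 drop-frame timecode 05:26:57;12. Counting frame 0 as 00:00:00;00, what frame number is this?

587934

As if non-drop at 30 labels/s: (5 × 3600 + 26 × 60 + 57) × 30 + 12 = 588522.
Minute boundaries passed: 326; those not divisible by 10: 326 − 32 = 294; dropped labels = 2 × 294 = 588.
Actual frame index = 588522 − 588 = 587934.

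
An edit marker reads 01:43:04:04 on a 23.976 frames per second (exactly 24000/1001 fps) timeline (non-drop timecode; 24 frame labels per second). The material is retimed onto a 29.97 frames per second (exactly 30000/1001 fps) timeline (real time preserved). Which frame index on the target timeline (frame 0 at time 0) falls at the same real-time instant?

frame 185525

Source frame index: (1×3600 + 43×60 + 4) × 24 + 4 = 148420.
Real time: 148420 / (24000/1001) = 7428421/1200 s.
Target frame: (7428421/1200) × (30000/1001) = 185525.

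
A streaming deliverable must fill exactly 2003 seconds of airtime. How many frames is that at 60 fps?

120180 frames

Frames = 2003 × 60 = 120180.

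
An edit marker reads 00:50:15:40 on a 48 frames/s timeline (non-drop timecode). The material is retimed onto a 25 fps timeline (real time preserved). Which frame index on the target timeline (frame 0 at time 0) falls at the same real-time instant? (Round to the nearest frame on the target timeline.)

Source frame index: (0×3600 + 50×60 + 15) × 48 + 40 = 144760.
Real time: 144760 / (48) = 18095/6 s.
Target frame: (18095/6) × (25) = 452375/6 ≈ 75395.833 → 75396.

frame 75396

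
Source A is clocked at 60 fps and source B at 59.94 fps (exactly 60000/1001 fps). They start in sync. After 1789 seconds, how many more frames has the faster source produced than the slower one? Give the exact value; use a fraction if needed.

A emits 60 × 1789 = 107340 frames; B emits 60000/1001 × 1789 = 107340000/1001.
Difference = 107340/1001 frames (≈ 107.2328); B is behind A.

107340/1001 frames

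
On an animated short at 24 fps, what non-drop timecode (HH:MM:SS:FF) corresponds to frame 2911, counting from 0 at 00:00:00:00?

2911 ÷ 24 = 121 full seconds, remainder 7 frames.
121 s = 0 h 2 min 1 s.
Timecode: 00:02:01:07.

00:02:01:07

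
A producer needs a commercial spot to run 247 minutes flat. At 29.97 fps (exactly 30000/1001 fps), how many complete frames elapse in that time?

444155 frames

247 min = 14820 s.
Frames = 14820 × 30000/1001 = 34200000/77 ≈ 444155.8442.
Complete frames: 444155.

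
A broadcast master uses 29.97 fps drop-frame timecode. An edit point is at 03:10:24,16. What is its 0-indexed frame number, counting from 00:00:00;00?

As if non-drop at 30 labels/s: (3 × 3600 + 10 × 60 + 24) × 30 + 16 = 342736.
Minute boundaries passed: 190; those not divisible by 10: 190 − 19 = 171; dropped labels = 2 × 171 = 342.
Actual frame index = 342736 − 342 = 342394.

342394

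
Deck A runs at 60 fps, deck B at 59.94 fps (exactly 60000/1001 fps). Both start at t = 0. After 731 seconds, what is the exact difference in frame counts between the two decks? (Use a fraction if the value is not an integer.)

43860/1001 frames

A emits 60 × 731 = 43860 frames; B emits 60000/1001 × 731 = 43860000/1001.
Difference = 43860/1001 frames (≈ 43.8162); B is behind A.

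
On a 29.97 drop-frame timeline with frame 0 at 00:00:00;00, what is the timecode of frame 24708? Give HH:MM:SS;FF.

00:13:44;12

Each 10-minute DF block holds 10 × 60 × 30 − 9 × 2 = 17982 frames. 24708 ÷ 17982 → 1 full block, remainder 6726.
Within the partial block the first minute is 1800 frames and each further minute 1798, so 3 further minute boundaries passed. Total skipped labels = 18 × 1 + 2 × 3 = 24.
Non-drop label index = 24708 + 24 = 24732; at 30 labels/s that is 00:13:44:12, i.e. DF 00:13:44;12.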